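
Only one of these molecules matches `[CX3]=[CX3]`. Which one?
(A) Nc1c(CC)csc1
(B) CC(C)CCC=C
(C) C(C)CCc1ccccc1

B

[CX3]=[CX3] describes a non-aromatic C=C double bond between two sp2 carbons (an alkene).
(A) has an ethyl group (-CH2CH3) but its C-C bond is a single bond between CX4 carbons, not CX3=CX3.
(B) contains a vinyl group (-CH=CH2), which satisfies every atom and bond constraint.
(C) has an ethyl group (-CH2CH3) but its C-C bond is a single bond between CX4 carbons, not CX3=CX3.
So the answer is (B).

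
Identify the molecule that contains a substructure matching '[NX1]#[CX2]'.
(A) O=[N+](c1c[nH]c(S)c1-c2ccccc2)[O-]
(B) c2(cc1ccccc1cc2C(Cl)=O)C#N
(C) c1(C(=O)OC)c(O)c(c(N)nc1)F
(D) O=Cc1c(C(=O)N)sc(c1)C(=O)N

[NX1]#[CX2] describes a nitrogen triple-bonded to a two-connected carbon (a nitrile).
(A) has a nitro group (-[N+](=O)[O-]) but there is no C#N triple bond.
(B) contains a nitrile (-C#N), which satisfies every atom and bond constraint.
(C) has a primary amino group (-NH2) but the nitrogen is NX3 (three connections), not NX1 triple-bonded.
(D) has a primary amide (-C(=O)NH2) but the nitrogen is NX3, not NX1.
So the answer is (B).

B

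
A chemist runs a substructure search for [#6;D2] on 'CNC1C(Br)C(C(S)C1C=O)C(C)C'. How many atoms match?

1

The query [#6;D2] means: any carbon bonded to exactly two heavy atoms.
Check the 14 heavy atoms by environment: 6× C (D3) → no; 1× Br (D1) → no; 3× C (D1) → no; 1× N (D2) → no; 1× C (D2) → match; 1× O (D1) → no; 1× S (D1) → no.
That gives 1 matching atom.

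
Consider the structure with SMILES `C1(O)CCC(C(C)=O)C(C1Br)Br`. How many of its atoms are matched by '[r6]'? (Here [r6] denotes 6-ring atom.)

The query [r6] means: r6 matches atoms in a six-membered ring.
Check the 12 heavy atoms by environment: 6× C (in 6-ring) → match; 2× C (acyclic) → no; 2× O (acyclic) → no; 2× Br (acyclic) → no.
That gives 6 matching atoms.

6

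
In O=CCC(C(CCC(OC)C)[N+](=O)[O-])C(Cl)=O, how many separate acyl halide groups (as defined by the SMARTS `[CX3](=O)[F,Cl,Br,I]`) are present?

1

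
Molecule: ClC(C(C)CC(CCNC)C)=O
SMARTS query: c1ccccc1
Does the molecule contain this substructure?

No

The pattern c1ccccc1 describes six aromatic carbons in a ring — a benzene ring.
The closest candidate here is a methyl group (-CH3), but no six-membered all-carbon aromatic ring is present. No other fragment satisfies the full query, so there is no match.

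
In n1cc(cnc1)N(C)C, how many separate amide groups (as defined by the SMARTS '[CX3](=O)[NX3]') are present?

0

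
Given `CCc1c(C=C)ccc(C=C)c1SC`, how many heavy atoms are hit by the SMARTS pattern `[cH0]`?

Check the 14 heavy atoms by environment: 2× c (aromatic, H1) → no; 4× c (aromatic, H0) → match; 2× C (H1) → no; 3× C (H2) → no; 1× S (H0) → no; 2× C (H3) → no.
That gives 4 matching atoms.

4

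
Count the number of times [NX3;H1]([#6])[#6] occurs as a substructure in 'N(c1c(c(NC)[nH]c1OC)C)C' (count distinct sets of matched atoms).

2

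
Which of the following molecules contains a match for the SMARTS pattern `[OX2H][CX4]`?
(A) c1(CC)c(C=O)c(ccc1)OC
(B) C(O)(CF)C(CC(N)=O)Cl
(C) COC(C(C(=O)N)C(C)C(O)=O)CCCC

B

[OX2H][CX4] describes a hydroxyl oxygen bound to an sp3 (X4) carbon (an aliphatic alcohol).
(A) has a methoxy ether (-OCH3) but the oxygen has H0 (ether), not H1.
(B) contains a hydroxyl group (-OH), which satisfies every atom and bond constraint.
(C) has a methoxy ether (-OCH3) but the oxygen has H0 (ether), not H1.
So the answer is (B).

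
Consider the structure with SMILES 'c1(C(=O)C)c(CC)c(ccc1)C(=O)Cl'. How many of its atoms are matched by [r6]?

6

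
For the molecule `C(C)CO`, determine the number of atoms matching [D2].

The query [D2] means: atom with exactly two heavy-atom neighbours.
Check the 4 heavy atoms by environment: 2× C (D2) → match; 1× C (D1) → no; 1× O (D1) → no.
That gives 2 matching atoms.

2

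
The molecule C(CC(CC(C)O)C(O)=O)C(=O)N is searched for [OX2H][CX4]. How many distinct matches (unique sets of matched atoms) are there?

[OX2H][CX4] is the SMARTS for an aliphatic alcohol: a hydroxyl oxygen bound to an sp3 (X4) carbon.
Exactly one fragment in the molecule meets all constraints, giving 1 match.

1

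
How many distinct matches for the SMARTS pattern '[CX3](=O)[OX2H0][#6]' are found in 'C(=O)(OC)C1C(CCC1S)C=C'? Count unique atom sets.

[CX3](=O)[OX2H0][#6] is the SMARTS for an ester: a carbonyl carbon bonded to an oxygen that is itself bonded to carbon (no H on that O).
Exactly one fragment in the molecule meets all constraints, giving 1 match.

1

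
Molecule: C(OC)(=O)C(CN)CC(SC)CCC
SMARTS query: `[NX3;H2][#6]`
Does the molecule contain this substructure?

The pattern [NX3;H2][#6] describes a trivalent nitrogen with two H attached to carbon — a primary amine.
The molecule carries a primary amino group (-NH2), whose atoms satisfy every constraint of the query, so the pattern matches.

Yes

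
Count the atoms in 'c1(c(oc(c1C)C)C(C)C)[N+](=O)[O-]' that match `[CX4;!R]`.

5

The query [CX4;!R] means: aliphatic carbon with four total connections, not in a ring.
Check the 13 heavy atoms by environment: 1× o (aromatic, X2, in 5-ring) → no; 4× c (aromatic, X3, in 5-ring) → no; 1× N (charge +1, X3, acyclic) → no; 1× O (charge -1, X1, acyclic) → no; 1× O (X1, acyclic) → no; 5× C (X4, acyclic) → match.
That gives 5 matching atoms.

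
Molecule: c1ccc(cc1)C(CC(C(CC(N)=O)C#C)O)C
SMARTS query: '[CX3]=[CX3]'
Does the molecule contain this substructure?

The pattern [CX3]=[CX3] describes a non-aromatic C=C double bond between two sp2 carbons — an alkene.
The closest candidate here is an ethynyl group (-C#CH), but the C-C bond is a triple bond, not a double bond. No other fragment satisfies the full query, so there is no match.

No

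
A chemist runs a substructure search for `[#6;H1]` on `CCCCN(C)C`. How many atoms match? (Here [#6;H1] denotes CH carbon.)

0

The query [#6;H1] means: any carbon bearing exactly one hydrogen.
Check the 7 heavy atoms by environment: 3× C (H2) → no; 3× C (H3) → no; 1× N (H0) → no.
No environment satisfies the query, so 0 matching atoms.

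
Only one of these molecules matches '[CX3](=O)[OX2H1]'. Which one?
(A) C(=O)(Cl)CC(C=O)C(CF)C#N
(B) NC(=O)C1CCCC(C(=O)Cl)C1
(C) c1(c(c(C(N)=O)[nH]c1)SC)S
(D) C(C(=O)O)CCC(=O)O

D

[CX3](=O)[OX2H1] describes an sp2 carbon double-bonded to O and single-bonded to an -OH oxygen (a carboxylic acid).
(A) has an acyl chloride (-C(=O)Cl) but the carbonyl is bonded to Cl, not to an -OH oxygen.
(B) has an acyl chloride (-C(=O)Cl) but the carbonyl is bonded to Cl, not to an -OH oxygen.
(C) has a primary amide (-C(=O)NH2) but the carbonyl is bonded to N, not to an -OH oxygen.
(D) contains a carboxylic acid group (-C(=O)OH), which satisfies every atom and bond constraint.
So the answer is (D).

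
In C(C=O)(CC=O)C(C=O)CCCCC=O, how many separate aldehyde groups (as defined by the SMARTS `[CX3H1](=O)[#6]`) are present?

[CX3H1](=O)[#6] is the SMARTS for an aldehyde: an sp2 carbon with one H, double-bonded to O and single-bonded to carbon.
The molecule carries 4 separate instances of an aldehyde (-CHO) meeting every constraint; each maps to a distinct set of atoms, giving 4 matches.

4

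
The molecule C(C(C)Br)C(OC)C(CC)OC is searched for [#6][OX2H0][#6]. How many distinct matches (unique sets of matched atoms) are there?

2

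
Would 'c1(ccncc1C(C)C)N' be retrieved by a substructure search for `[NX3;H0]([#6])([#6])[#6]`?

The pattern [NX3;H0]([#6])([#6])[#6] describes a trivalent nitrogen with no H, bonded to three carbons — a tertiary amine.
The closest candidate here is a primary amino group (-NH2), but the nitrogen has H2, not H0 with three carbons. No other fragment satisfies the full query, so there is no match.

No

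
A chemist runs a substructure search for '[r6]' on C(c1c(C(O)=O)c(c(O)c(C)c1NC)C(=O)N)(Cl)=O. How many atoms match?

6

The query [r6] means: r6 matches atoms in a six-membered ring.
Check the 19 heavy atoms by environment: 6× c (aromatic, in 6-ring) → match; 5× C (acyclic) → no; 5× O (acyclic) → no; 2× N (acyclic) → no; 1× Cl (acyclic) → no.
That gives 6 matching atoms.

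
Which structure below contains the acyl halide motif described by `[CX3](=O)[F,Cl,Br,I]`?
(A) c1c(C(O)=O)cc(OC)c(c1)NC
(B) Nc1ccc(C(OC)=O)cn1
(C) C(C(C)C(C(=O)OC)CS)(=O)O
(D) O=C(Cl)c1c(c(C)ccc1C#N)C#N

D

[CX3](=O)[F,Cl,Br,I] describes a carbonyl carbon bonded to a halogen (an acyl halide).
(A) has a carboxylic acid group (-C(=O)OH) but the carbonyl is bonded to -OH, not to a halogen.
(B) has a methyl-ester group (-C(=O)OCH3) but the carbonyl is bonded to -O-C, not to a halogen.
(C) has a methyl-ester group (-C(=O)OCH3) but the carbonyl is bonded to -O-C, not to a halogen.
(D) contains an acyl chloride (-C(=O)Cl), which satisfies every atom and bond constraint.
So the answer is (D).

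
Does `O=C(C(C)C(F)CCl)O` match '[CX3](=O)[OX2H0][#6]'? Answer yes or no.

No

The pattern [CX3](=O)[OX2H0][#6] describes a carbonyl carbon bonded to an oxygen that is itself bonded to carbon (no H on that O) — an ester.
The closest candidate here is a carboxylic acid group (-C(=O)OH), but the singly-bonded O carries H (OX2H1, not H0). No other fragment satisfies the full query, so there is no match.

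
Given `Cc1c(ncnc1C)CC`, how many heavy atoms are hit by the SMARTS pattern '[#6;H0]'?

The query [#6;H0] means: any carbon with no attached hydrogen.
Check the 10 heavy atoms by environment: 2× n (aromatic, H0) → no; 1× c (aromatic, H1) → no; 3× c (aromatic, H0) → match; 3× C (H3) → no; 1× C (H2) → no.
That gives 3 matching atoms.

3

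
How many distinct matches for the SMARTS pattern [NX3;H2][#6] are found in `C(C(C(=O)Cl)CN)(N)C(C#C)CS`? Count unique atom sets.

[NX3;H2][#6] is the SMARTS for a primary amine: a trivalent nitrogen with two H attached to carbon.
The molecule carries 2 separate instances of a primary amino group (-NH2) meeting every constraint; each maps to a distinct set of atoms, giving 2 matches.

2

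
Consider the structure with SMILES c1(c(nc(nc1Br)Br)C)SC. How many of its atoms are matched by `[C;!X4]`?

0

Check the 11 heavy atoms by environment: 2× n (aromatic, X2) → no; 4× c (aromatic, X3) → no; 1× S (X2) → no; 2× C (X4) → no; 2× Br (X1) → no.
No environment satisfies the query, so 0 matching atoms.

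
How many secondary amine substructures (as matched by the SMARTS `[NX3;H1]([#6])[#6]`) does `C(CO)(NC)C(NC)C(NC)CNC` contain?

4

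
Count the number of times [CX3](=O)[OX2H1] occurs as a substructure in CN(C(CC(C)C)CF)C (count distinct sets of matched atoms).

0

[CX3](=O)[OX2H1] is the SMARTS for a carboxylic acid: an sp2 carbon double-bonded to O and single-bonded to an -OH oxygen.
No fragment in the molecule satisfies every constraint, giving 0 matches.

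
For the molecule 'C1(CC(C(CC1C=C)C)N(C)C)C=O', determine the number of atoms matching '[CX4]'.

9

The query [CX4] means: C with X4: aliphatic carbon with exactly 4 total connections (bonds + H).
Check the 14 heavy atoms by environment: 9× C (X4) → match; 1× N (X3) → no; 3× C (X3) → no; 1× O (X1) → no.
That gives 9 matching atoms.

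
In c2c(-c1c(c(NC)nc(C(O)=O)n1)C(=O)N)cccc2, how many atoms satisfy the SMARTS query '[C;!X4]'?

The query [C;!X4] means: aliphatic carbon that does not have four total connections.
Check the 20 heavy atoms by environment: 2× n (aromatic, X2) → no; 10× c (aromatic, X3) → no; 2× C (X3) → match; 2× O (X1) → no; 2× N (X3) → no; 1× O (X2) → no; 1× C (X4) → no.
That gives 2 matching atoms.

2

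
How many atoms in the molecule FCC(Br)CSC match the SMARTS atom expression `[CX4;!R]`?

The query [CX4;!R] means: aliphatic carbon with four total connections, not in a ring.
Check the 7 heavy atoms by environment: 4× C (X4, acyclic) → match; 1× S (X2, acyclic) → no; 1× F (X1, acyclic) → no; 1× Br (X1, acyclic) → no.
That gives 4 matching atoms.

4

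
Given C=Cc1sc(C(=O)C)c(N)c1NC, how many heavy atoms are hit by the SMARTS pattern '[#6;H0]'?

5

The query [#6;H0] means: any carbon with no attached hydrogen.
Check the 13 heavy atoms by environment: 1× s (aromatic, H0) → no; 4× c (aromatic, H0) → match; 1× N (H2) → no; 1× C (H0) → match; 1× O (H0) → no; 2× C (H3) → no; 1× N (H1) → no; 1× C (H1) → no; 1× C (H2) → no.
Summing the matching environments: 4 + 1 = 5 matching atoms.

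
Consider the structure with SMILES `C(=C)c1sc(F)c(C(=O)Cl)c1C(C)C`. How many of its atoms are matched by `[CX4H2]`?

The query [CX4H2] means: sp3 carbon (X4) with exactly two hydrogens.
Check the 14 heavy atoms by environment: 1× s (aromatic, H0, X2) → no; 4× c (aromatic, H0, X3) → no; 1× C (H1, X4) → no; 2× C (H3, X4) → no; 1× C (H1, X3) → no; 1× C (H2, X3) → no; 1× F (H0, X1) → no; 1× C (H0, X3) → no; 1× O (H0, X1) → no; 1× Cl (H0, X1) → no.
No environment satisfies the query, so 0 matching atoms.

0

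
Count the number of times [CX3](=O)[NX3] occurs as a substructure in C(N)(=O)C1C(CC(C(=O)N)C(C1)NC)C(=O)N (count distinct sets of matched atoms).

[CX3](=O)[NX3] is the SMARTS for an amide: a carbonyl carbon bonded to a trivalent nitrogen.
The molecule carries 3 separate instances of a primary amide (-C(=O)NH2) meeting every constraint; each maps to a distinct set of atoms, giving 3 matches.

3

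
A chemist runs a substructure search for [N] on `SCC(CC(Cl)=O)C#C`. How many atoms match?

The query [N] means: uppercase N matches aliphatic (non-aromatic) nitrogen only.
Check the 9 heavy atoms by environment: 6× C → no; 1× O → no; 1× Cl → no; 1× S → no.
No environment satisfies the query, so 0 matching atoms.

0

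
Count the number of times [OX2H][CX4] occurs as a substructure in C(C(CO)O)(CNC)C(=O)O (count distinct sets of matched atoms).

2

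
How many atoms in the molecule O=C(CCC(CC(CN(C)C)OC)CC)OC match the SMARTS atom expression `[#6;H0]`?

1

The query [#6;H0] means: any carbon with no attached hydrogen.
Check the 17 heavy atoms by environment: 5× C (H2) → no; 2× C (H1) → no; 1× C (H0) → match; 3× O (H0) → no; 5× C (H3) → no; 1× N (H0) → no.
That gives 1 matching atom.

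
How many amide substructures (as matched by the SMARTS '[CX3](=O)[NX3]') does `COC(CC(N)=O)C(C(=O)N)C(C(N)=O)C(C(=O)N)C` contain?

4

[CX3](=O)[NX3] is the SMARTS for an amide: a carbonyl carbon bonded to a trivalent nitrogen.
The molecule carries 4 separate instances of a primary amide (-C(=O)NH2) meeting every constraint; each maps to a distinct set of atoms, giving 4 matches.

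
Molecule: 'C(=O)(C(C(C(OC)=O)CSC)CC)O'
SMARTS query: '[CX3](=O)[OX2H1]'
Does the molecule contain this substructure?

The pattern [CX3](=O)[OX2H1] describes an sp2 carbon double-bonded to O and single-bonded to an -OH oxygen — a carboxylic acid.
The molecule carries a carboxylic acid group (-C(=O)OH), whose atoms satisfy every constraint of the query, so the pattern matches.

Yes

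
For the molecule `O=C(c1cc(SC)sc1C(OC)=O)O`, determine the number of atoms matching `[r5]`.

5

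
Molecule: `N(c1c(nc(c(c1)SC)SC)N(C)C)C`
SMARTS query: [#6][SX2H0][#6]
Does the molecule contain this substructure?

The pattern [#6][SX2H0][#6] describes an aliphatic sulfur bridging two carbons with no H on the sulfur — a thioether.
The molecule carries a methylthio ether (-SCH3), whose atoms satisfy every constraint of the query, so the pattern matches.

Yes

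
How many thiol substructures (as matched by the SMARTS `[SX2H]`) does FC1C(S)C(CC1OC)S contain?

2

[SX2H] is the SMARTS for a thiol: an aliphatic sulfur with two connections, one being H.
The molecule carries 2 separate instances of a thiol (-SH) meeting every constraint; each maps to a distinct set of atoms, giving 2 matches.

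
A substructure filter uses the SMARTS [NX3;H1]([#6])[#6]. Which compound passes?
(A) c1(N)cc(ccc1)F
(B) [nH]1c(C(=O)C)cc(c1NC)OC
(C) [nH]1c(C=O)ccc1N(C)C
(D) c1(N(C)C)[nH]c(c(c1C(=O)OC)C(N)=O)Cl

[NX3;H1]([#6])[#6] describes a trivalent nitrogen with one H, bonded to two carbons (a secondary amine).
(A) has a primary amino group (-NH2) but the nitrogen has H2 and only one carbon neighbour.
(B) contains an N-methylamino group (-NHCH3), which satisfies every atom and bond constraint.
(C) has a dimethylamino group (-N(CH3)2) but the nitrogen has H0, not H1.
(D) has a primary amide (-C(=O)NH2) but the -C(=O)NH2 nitrogen has H2, not H1.
So the answer is (B).

B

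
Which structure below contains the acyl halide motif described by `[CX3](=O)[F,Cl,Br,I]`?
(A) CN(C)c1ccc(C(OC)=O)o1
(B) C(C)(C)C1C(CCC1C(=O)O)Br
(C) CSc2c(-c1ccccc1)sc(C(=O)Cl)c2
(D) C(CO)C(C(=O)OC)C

[CX3](=O)[F,Cl,Br,I] describes a carbonyl carbon bonded to a halogen (an acyl halide).
(A) has a methyl-ester group (-C(=O)OCH3) but the carbonyl is bonded to -O-C, not to a halogen.
(B) has a carboxylic acid group (-C(=O)OH) but the carbonyl is bonded to -OH, not to a halogen.
(C) contains an acyl chloride (-C(=O)Cl), which satisfies every atom and bond constraint.
(D) has a methyl-ester group (-C(=O)OCH3) but the carbonyl is bonded to -O-C, not to a halogen.
So the answer is (C).

C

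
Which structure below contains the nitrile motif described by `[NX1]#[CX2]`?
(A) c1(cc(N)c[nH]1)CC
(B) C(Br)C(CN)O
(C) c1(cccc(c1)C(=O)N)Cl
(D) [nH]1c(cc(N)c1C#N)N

[NX1]#[CX2] describes a nitrogen triple-bonded to a two-connected carbon (a nitrile).
(A) has a primary amino group (-NH2) but the nitrogen is NX3 (three connections), not NX1 triple-bonded.
(B) has a primary amino group (-NH2) but the nitrogen is NX3 (three connections), not NX1 triple-bonded.
(C) has a primary amide (-C(=O)NH2) but the nitrogen is NX3, not NX1.
(D) contains a nitrile (-C#N), which satisfies every atom and bond constraint.
So the answer is (D).

D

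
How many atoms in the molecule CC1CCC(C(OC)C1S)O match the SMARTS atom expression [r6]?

6

Check the 11 heavy atoms by environment: 6× C (in 6-ring) → match; 1× S (acyclic) → no; 2× C (acyclic) → no; 2× O (acyclic) → no.
That gives 6 matching atoms.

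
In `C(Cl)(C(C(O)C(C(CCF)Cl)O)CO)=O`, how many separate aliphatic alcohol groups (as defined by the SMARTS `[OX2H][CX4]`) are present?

3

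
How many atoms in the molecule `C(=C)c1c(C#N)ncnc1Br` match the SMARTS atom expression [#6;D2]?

3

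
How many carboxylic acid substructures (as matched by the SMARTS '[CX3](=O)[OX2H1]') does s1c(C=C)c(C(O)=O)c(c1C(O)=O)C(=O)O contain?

[CX3](=O)[OX2H1] is the SMARTS for a carboxylic acid: an sp2 carbon double-bonded to O and single-bonded to an -OH oxygen.
The molecule carries 3 separate instances of a carboxylic acid group (-C(=O)OH) meeting every constraint; each maps to a distinct set of atoms, giving 3 matches.

3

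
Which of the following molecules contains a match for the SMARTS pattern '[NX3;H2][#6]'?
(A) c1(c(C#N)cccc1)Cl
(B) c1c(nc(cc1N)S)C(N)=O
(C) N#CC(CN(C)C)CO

B

[NX3;H2][#6] describes a trivalent nitrogen with two H attached to carbon (a primary amine).
(A) has a nitrile (-C#N) but the nitrogen is NX1 (triple-bonded), not NX3 with two H.
(B) contains a primary amino group (-NH2), which satisfies every atom and bond constraint.
(C) has a nitrile (-C#N) but the nitrogen is NX1 (triple-bonded), not NX3 with two H.
So the answer is (B).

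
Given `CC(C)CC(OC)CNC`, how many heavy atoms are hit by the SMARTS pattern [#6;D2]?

2

The query [#6;D2] means: any carbon bonded to exactly two heavy atoms.
Check the 10 heavy atoms by environment: 2× C (D2) → match; 2× C (D3) → no; 1× O (D2) → no; 4× C (D1) → no; 1× N (D2) → no.
That gives 2 matching atoms.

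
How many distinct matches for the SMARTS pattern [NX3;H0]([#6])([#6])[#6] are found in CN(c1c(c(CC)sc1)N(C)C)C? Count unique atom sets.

2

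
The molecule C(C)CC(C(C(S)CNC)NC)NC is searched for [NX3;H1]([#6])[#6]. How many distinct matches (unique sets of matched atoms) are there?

[NX3;H1]([#6])[#6] is the SMARTS for a secondary amine: a trivalent nitrogen with one H, bonded to two carbons.
The molecule carries 3 separate instances of an N-methylamino group (-NHCH3) meeting every constraint; each maps to a distinct set of atoms, giving 3 matches.

3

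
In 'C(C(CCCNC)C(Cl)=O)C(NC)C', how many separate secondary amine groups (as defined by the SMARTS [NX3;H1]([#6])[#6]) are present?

2

[NX3;H1]([#6])[#6] is the SMARTS for a secondary amine: a trivalent nitrogen with one H, bonded to two carbons.
The molecule carries 2 separate instances of an N-methylamino group (-NHCH3) meeting every constraint; each maps to a distinct set of atoms, giving 2 matches.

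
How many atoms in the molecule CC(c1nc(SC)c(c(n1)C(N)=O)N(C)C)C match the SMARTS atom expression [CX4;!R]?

6

The query [CX4;!R] means: aliphatic carbon with four total connections, not in a ring.
Check the 17 heavy atoms by environment: 2× n (aromatic, X2, in 6-ring) → no; 4× c (aromatic, X3, in 6-ring) → no; 6× C (X4, acyclic) → match; 1× C (X3, acyclic) → no; 1× O (X1, acyclic) → no; 2× N (X3, acyclic) → no; 1× S (X2, acyclic) → no.
That gives 6 matching atoms.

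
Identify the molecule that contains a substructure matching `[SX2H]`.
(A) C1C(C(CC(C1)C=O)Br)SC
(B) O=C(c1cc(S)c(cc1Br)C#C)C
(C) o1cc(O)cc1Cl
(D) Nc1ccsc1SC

B

[SX2H] describes an aliphatic sulfur with two connections, one being H (a thiol).
(A) has a methylthio ether (-SCH3) but the sulfur has H0 (bonded to two carbons), not H1.
(B) contains a thiol (-SH), which satisfies every atom and bond constraint.
(C) has a hydroxyl group (-OH) but it is an -OH, not an -SH.
(D) has a methylthio ether (-SCH3) but the sulfur has H0 (bonded to two carbons), not H1.
So the answer is (B).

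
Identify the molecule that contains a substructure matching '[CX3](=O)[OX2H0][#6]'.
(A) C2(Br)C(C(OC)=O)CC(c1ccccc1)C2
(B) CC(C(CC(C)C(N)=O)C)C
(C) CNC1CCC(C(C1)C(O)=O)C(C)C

[CX3](=O)[OX2H0][#6] describes a carbonyl carbon bonded to an oxygen that is itself bonded to carbon (no H on that O) (an ester).
(A) contains a methyl-ester group (-C(=O)OCH3), which satisfies every atom and bond constraint.
(B) has a primary amide (-C(=O)NH2) but the carbonyl is bonded to N, not to an O-C linkage.
(C) has a carboxylic acid group (-C(=O)OH) but the singly-bonded O carries H (OX2H1, not H0).
So the answer is (A).

A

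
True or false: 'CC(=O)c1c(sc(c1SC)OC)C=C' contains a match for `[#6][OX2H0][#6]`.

True

The pattern [#6][OX2H0][#6] describes an aliphatic oxygen bridging two carbons with no H on the oxygen — an ether.
The molecule carries a methoxy ether (-OCH3), whose atoms satisfy every constraint of the query, so the pattern matches.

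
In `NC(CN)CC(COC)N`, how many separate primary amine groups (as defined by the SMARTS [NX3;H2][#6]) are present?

3

[NX3;H2][#6] is the SMARTS for a primary amine: a trivalent nitrogen with two H attached to carbon.
The molecule carries 3 separate instances of a primary amino group (-NH2) meeting every constraint; each maps to a distinct set of atoms, giving 3 matches.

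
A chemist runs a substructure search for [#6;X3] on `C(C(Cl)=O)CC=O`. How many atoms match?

2

The query [#6;X3] means: any carbon (aromatic or not) with three total connections.
Check the 7 heavy atoms by environment: 2× C (X4) → no; 2× C (X3) → match; 2× O (X1) → no; 1× Cl (X1) → no.
That gives 2 matching atoms.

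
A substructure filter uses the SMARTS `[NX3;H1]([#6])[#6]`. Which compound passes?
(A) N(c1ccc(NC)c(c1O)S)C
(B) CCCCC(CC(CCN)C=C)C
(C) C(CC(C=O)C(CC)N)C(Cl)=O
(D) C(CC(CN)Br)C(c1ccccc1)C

A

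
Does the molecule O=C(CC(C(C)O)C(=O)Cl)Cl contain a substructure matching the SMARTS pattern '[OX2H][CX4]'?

Yes

The pattern [OX2H][CX4] describes a hydroxyl oxygen bound to an sp3 (X4) carbon — an aliphatic alcohol.
The molecule carries a hydroxyl group (-OH), whose atoms satisfy every constraint of the query, so the pattern matches.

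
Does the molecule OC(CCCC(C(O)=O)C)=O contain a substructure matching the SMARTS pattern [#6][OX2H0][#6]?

No

The pattern [#6][OX2H0][#6] describes an aliphatic oxygen bridging two carbons with no H on the oxygen — an ether.
The closest candidate here is a carboxylic acid group (-C(=O)OH), but the -OH oxygen has H1; the =O is OX1, not OX2. No other fragment satisfies the full query, so there is no match.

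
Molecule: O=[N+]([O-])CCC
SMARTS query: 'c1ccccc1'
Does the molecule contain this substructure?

No

The pattern c1ccccc1 describes six aromatic carbons in a ring — a benzene ring.
The closest candidate here is a methyl group (-CH3), but no six-membered all-carbon aromatic ring is present. No other fragment satisfies the full query, so there is no match.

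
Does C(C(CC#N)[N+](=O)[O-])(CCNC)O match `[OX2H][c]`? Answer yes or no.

No

The pattern [OX2H][c] describes a hydroxyl oxygen attached to an aromatic carbon — a phenol.
The closest candidate here is a hydroxyl group (-OH), but the -OH is on an aliphatic carbon, not an aromatic c. No other fragment satisfies the full query, so there is no match.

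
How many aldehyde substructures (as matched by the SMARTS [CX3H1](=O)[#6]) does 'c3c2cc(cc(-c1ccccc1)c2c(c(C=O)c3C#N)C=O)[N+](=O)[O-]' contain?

[CX3H1](=O)[#6] is the SMARTS for an aldehyde: an sp2 carbon with one H, double-bonded to O and single-bonded to carbon.
The molecule carries 2 separate instances of an aldehyde (-CHO) meeting every constraint; each maps to a distinct set of atoms, giving 2 matches.

2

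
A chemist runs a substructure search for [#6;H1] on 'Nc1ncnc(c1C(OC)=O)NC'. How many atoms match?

The query [#6;H1] means: any carbon bearing exactly one hydrogen.
Check the 13 heavy atoms by environment: 2× n (aromatic, H0) → no; 1× c (aromatic, H1) → match; 3× c (aromatic, H0) → no; 1× N (H1) → no; 2× C (H3) → no; 1× C (H0) → no; 2× O (H0) → no; 1× N (H2) → no.
That gives 1 matching atom.

1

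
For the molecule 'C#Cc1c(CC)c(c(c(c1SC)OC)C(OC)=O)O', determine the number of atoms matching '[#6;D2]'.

Check the 19 heavy atoms by environment: 6× c (aromatic, D3) → no; 1× C (D3) → no; 2× O (D1) → no; 2× O (D2) → no; 5× C (D1) → no; 1× S (D2) → no; 2× C (D2) → match.
That gives 2 matching atoms.

2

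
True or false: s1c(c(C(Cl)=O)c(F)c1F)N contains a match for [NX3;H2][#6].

True

The pattern [NX3;H2][#6] describes a trivalent nitrogen with two H attached to carbon — a primary amine.
The molecule carries a primary amino group (-NH2), whose atoms satisfy every constraint of the query, so the pattern matches.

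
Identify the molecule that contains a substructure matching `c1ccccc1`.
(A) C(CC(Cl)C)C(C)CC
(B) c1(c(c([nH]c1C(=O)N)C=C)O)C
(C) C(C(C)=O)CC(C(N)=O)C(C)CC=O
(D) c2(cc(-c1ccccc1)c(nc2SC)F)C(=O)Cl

c1ccccc1 describes six aromatic carbons in a ring (a benzene ring).
(A) has a methyl group (-CH3) but no six-membered all-carbon aromatic ring is present.
(B) has a methyl group (-CH3) but no six-membered all-carbon aromatic ring is present.
(C) has a methyl group (-CH3) but no six-membered all-carbon aromatic ring is present.
(D) contains a phenyl ring, which satisfies every atom and bond constraint.
So the answer is (D).

D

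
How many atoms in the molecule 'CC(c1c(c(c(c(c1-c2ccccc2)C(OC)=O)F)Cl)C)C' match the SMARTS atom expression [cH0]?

7

The query [cH0] means: aromatic carbon with no attached hydrogen (substituted or ring-fusion).
Check the 22 heavy atoms by environment: 7× c (aromatic, H0) → match; 1× Cl (H0) → no; 1× C (H1) → no; 4× C (H3) → no; 1× C (H0) → no; 2× O (H0) → no; 5× c (aromatic, H1) → no; 1× F (H0) → no.
That gives 7 matching atoms.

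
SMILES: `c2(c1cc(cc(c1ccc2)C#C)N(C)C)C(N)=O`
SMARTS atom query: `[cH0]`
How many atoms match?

5

The query [cH0] means: aromatic carbon with no attached hydrogen (substituted or ring-fusion).
Check the 18 heavy atoms by environment: 5× c (aromatic, H0) → match; 5× c (aromatic, H1) → no; 2× C (H0) → no; 1× C (H1) → no; 1× N (H0) → no; 2× C (H3) → no; 1× O (H0) → no; 1× N (H2) → no.
That gives 5 matching atoms.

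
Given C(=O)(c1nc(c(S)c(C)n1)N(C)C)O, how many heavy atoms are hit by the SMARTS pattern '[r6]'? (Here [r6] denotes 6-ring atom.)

6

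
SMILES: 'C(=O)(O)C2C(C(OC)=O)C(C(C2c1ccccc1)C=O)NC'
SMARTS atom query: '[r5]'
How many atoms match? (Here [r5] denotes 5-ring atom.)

5

Check the 22 heavy atoms by environment: 5× C (in 5-ring) → match; 1× N (acyclic) → no; 5× C (acyclic) → no; 5× O (acyclic) → no; 6× c (aromatic, in 6-ring) → no.
That gives 5 matching atoms.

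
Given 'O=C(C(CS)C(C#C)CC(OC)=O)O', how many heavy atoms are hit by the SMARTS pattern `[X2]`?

5

Check the 14 heavy atoms by environment: 5× C (X4) → no; 2× C (X3) → no; 2× O (X1) → no; 2× O (X2) → match; 2× C (X2) → match; 1× S (X2) → match.
Summing the matching environments: 2 + 2 + 1 = 5 matching atoms.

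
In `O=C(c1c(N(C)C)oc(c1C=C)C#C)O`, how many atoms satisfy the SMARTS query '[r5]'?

The query [r5] means: r5 matches atoms in a five-membered ring.
Check the 15 heavy atoms by environment: 1× o (aromatic, in 5-ring) → match; 4× c (aromatic, in 5-ring) → match; 7× C (acyclic) → no; 2× O (acyclic) → no; 1× N (acyclic) → no.
Summing the matching environments: 1 + 4 = 5 matching atoms.

5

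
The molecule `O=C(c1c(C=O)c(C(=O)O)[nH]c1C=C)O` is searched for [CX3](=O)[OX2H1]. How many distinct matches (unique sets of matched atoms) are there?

2

[CX3](=O)[OX2H1] is the SMARTS for a carboxylic acid: an sp2 carbon double-bonded to O and single-bonded to an -OH oxygen.
The molecule carries 2 separate instances of a carboxylic acid group (-C(=O)OH) meeting every constraint; each maps to a distinct set of atoms, giving 2 matches.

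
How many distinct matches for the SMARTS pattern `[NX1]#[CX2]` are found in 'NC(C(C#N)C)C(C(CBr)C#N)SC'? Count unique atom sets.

2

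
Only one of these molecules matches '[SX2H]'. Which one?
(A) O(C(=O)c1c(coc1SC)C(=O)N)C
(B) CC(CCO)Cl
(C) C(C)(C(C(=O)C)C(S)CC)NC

C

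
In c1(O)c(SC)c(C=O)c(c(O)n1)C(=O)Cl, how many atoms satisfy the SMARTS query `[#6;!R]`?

Check the 15 heavy atoms by environment: 1× n (aromatic, in 6-ring) → no; 5× c (aromatic, in 6-ring) → no; 4× O (acyclic) → no; 3× C (acyclic) → match; 1× Cl (acyclic) → no; 1× S (acyclic) → no.
That gives 3 matching atoms.

3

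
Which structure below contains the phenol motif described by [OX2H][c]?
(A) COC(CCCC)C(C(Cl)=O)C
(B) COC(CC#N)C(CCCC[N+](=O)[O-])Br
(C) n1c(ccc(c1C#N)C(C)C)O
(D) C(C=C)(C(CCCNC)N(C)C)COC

C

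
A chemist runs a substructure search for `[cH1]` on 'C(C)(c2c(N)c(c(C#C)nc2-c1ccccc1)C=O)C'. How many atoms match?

The query [cH1] means: aromatic carbon bearing exactly one hydrogen.
Check the 20 heavy atoms by environment: 1× n (aromatic, H0) → no; 6× c (aromatic, H0) → no; 3× C (H1) → no; 2× C (H3) → no; 1× O (H0) → no; 5× c (aromatic, H1) → match; 1× N (H2) → no; 1× C (H0) → no.
That gives 5 matching atoms.

5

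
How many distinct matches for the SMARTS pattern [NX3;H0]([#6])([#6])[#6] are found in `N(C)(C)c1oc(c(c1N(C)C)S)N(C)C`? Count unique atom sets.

3

[NX3;H0]([#6])([#6])[#6] is the SMARTS for a tertiary amine: a trivalent nitrogen with no H, bonded to three carbons.
The molecule carries 3 separate instances of a dimethylamino group (-N(CH3)2) meeting every constraint; each maps to a distinct set of atoms, giving 3 matches.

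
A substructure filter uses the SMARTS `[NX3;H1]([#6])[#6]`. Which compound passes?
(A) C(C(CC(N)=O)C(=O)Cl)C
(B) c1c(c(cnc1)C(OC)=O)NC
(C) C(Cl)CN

B

[NX3;H1]([#6])[#6] describes a trivalent nitrogen with one H, bonded to two carbons (a secondary amine).
(A) has a primary amide (-C(=O)NH2) but the -C(=O)NH2 nitrogen has H2, not H1.
(B) contains an N-methylamino group (-NHCH3), which satisfies every atom and bond constraint.
(C) has a primary amino group (-NH2) but the nitrogen has H2 and only one carbon neighbour.
So the answer is (B).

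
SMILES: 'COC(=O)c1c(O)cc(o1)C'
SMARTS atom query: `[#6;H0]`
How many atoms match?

4

The query [#6;H0] means: any carbon with no attached hydrogen.
Check the 11 heavy atoms by environment: 1× o (aromatic, H0) → no; 3× c (aromatic, H0) → match; 1× c (aromatic, H1) → no; 2× C (H3) → no; 1× C (H0) → match; 2× O (H0) → no; 1× O (H1) → no.
Summing the matching environments: 3 + 1 = 4 matching atoms.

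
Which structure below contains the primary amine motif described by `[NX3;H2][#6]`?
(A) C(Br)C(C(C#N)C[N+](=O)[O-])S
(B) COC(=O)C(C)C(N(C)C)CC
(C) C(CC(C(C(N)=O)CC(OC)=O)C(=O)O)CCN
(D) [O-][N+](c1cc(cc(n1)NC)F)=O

C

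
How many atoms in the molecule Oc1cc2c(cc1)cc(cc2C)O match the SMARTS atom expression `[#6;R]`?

10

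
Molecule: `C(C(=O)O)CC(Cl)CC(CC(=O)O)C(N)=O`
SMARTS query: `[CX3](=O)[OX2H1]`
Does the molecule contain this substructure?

Yes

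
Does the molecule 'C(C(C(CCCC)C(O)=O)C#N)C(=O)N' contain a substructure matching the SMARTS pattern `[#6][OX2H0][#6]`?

The pattern [#6][OX2H0][#6] describes an aliphatic oxygen bridging two carbons with no H on the oxygen — an ether.
The closest candidate here is a carboxylic acid group (-C(=O)OH), but the -OH oxygen has H1; the =O is OX1, not OX2. No other fragment satisfies the full query, so there is no match.

No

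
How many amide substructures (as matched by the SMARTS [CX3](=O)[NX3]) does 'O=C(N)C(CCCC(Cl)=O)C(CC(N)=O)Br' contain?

2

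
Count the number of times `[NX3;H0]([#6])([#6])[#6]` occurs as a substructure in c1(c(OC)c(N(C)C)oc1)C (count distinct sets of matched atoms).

1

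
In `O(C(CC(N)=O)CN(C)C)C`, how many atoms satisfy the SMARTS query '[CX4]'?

The query [CX4] means: C with X4: aliphatic carbon with exactly 4 total connections (bonds + H).
Check the 11 heavy atoms by environment: 6× C (X4) → match; 2× N (X3) → no; 1× O (X2) → no; 1× C (X3) → no; 1× O (X1) → no.
That gives 6 matching atoms.

6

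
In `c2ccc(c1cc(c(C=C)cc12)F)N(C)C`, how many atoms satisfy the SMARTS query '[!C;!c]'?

2

The query [!C;!c] means: neither aliphatic nor aromatic carbon — same as [!#6].
Check the 16 heavy atoms by environment: 10× c (aromatic) → no; 1× N → match; 4× C → no; 1× F → match.
Summing the matching environments: 1 + 1 = 2 matching atoms.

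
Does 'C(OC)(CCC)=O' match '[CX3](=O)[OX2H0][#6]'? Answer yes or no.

Yes

The pattern [CX3](=O)[OX2H0][#6] describes a carbonyl carbon bonded to an oxygen that is itself bonded to carbon (no H on that O) — an ester.
The molecule carries a methyl-ester group (-C(=O)OCH3), whose atoms satisfy every constraint of the query, so the pattern matches.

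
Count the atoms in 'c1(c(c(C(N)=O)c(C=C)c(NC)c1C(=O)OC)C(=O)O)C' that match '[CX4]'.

3

The query [CX4] means: C with X4: aliphatic carbon with exactly 4 total connections (bonds + H).
Check the 21 heavy atoms by environment: 6× c (aromatic, X3) → no; 5× C (X3) → no; 3× O (X1) → no; 2× O (X2) → no; 3× C (X4) → match; 2× N (X3) → no.
That gives 3 matching atoms.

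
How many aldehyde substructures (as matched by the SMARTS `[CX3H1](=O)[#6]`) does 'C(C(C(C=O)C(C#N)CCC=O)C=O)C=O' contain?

[CX3H1](=O)[#6] is the SMARTS for an aldehyde: an sp2 carbon with one H, double-bonded to O and single-bonded to carbon.
The molecule carries 4 separate instances of an aldehyde (-CHO) meeting every constraint; each maps to a distinct set of atoms, giving 4 matches.

4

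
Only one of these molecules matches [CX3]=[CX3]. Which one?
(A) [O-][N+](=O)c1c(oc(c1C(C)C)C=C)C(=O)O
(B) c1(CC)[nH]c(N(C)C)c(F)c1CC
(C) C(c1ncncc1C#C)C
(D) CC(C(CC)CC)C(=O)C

[CX3]=[CX3] describes a non-aromatic C=C double bond between two sp2 carbons (an alkene).
(A) contains a vinyl group (-CH=CH2), which satisfies every atom and bond constraint.
(B) has an ethyl group (-CH2CH3) but its C-C bond is a single bond between CX4 carbons, not CX3=CX3.
(C) has an ethyl group (-CH2CH3) but its C-C bond is a single bond between CX4 carbons, not CX3=CX3.
(D) has an ethyl group (-CH2CH3) but its C-C bond is a single bond between CX4 carbons, not CX3=CX3.
So the answer is (A).

A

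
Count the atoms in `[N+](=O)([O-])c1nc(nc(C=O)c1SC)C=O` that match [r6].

6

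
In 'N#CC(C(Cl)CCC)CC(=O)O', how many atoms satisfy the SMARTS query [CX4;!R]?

6

The query [CX4;!R] means: aliphatic carbon with four total connections, not in a ring.
Check the 12 heavy atoms by environment: 6× C (X4, acyclic) → match; 1× Cl (X1, acyclic) → no; 1× C (X3, acyclic) → no; 1× O (X1, acyclic) → no; 1× O (X2, acyclic) → no; 1× C (X2, acyclic) → no; 1× N (X1, acyclic) → no.
That gives 6 matching atoms.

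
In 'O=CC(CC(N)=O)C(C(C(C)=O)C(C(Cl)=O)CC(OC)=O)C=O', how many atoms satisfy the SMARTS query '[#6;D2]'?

4

The query [#6;D2] means: any carbon bonded to exactly two heavy atoms.
Check the 23 heavy atoms by environment: 4× C (D2) → match; 8× C (D3) → no; 6× O (D1) → no; 1× Cl (D1) → no; 2× C (D1) → no; 1× N (D1) → no; 1× O (D2) → no.
That gives 4 matching atoms.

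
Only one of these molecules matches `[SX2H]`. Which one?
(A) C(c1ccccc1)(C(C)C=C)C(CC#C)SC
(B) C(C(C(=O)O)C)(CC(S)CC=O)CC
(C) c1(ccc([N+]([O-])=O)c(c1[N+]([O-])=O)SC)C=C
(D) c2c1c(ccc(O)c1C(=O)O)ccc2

B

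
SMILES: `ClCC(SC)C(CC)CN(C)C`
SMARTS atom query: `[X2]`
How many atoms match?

1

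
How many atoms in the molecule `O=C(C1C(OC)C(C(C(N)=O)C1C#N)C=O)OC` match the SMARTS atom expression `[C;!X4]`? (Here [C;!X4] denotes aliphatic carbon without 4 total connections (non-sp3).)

4

The query [C;!X4] means: aliphatic carbon that does not have four total connections.
Check the 18 heavy atoms by environment: 7× C (X4) → no; 2× O (X2) → no; 3× C (X3) → match; 3× O (X1) → no; 1× N (X3) → no; 1× C (X2) → match; 1× N (X1) → no.
Summing the matching environments: 3 + 1 = 4 matching atoms.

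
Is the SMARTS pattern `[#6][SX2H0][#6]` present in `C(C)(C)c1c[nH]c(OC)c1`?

No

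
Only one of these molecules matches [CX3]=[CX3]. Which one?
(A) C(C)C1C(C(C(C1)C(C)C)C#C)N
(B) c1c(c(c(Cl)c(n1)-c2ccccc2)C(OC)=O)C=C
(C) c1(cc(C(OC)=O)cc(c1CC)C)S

B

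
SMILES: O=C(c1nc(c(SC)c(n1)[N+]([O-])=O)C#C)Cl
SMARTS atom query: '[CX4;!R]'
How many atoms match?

1

The query [CX4;!R] means: aliphatic carbon with four total connections, not in a ring.
Check the 16 heavy atoms by environment: 2× n (aromatic, X2, in 6-ring) → no; 4× c (aromatic, X3, in 6-ring) → no; 2× C (X2, acyclic) → no; 1× S (X2, acyclic) → no; 1× C (X4, acyclic) → match; 1× C (X3, acyclic) → no; 2× O (X1, acyclic) → no; 1× Cl (X1, acyclic) → no; 1× N (charge +1, X3, acyclic) → no; 1× O (charge -1, X1, acyclic) → no.
That gives 1 matching atom.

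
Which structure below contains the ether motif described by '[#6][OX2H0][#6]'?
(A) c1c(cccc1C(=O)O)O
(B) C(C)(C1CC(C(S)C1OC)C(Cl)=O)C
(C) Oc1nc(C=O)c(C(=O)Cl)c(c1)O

[#6][OX2H0][#6] describes an aliphatic oxygen bridging two carbons with no H on the oxygen (an ether).
(A) has a hydroxyl group (-OH) but the oxygen has H1, not H0 bridging two carbons.
(B) contains a methoxy ether (-OCH3), which satisfies every atom and bond constraint.
(C) has a hydroxyl group (-OH) but the oxygen has H1, not H0 bridging two carbons.
So the answer is (B).

B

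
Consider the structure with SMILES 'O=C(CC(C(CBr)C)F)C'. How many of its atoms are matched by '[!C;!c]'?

The query [!C;!c] means: neither aliphatic nor aromatic carbon — same as [!#6].
Check the 10 heavy atoms by environment: 7× C → no; 1× Br → match; 1× O → match; 1× F → match.
Summing the matching environments: 1 + 1 + 1 = 3 matching atoms.

3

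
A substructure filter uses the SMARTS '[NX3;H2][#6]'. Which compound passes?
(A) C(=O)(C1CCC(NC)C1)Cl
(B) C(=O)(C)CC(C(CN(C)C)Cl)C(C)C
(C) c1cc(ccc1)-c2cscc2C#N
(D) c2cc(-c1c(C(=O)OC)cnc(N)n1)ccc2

D

[NX3;H2][#6] describes a trivalent nitrogen with two H attached to carbon (a primary amine).
(A) has an N-methylamino group (-NHCH3) but the nitrogen bears two carbons and only one H (H1), not H2.
(B) has a dimethylamino group (-N(CH3)2) but the nitrogen has H0, not H2.
(C) has a nitrile (-C#N) but the nitrogen is NX1 (triple-bonded), not NX3 with two H.
(D) contains a primary amino group (-NH2), which satisfies every atom and bond constraint.
So the answer is (D).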